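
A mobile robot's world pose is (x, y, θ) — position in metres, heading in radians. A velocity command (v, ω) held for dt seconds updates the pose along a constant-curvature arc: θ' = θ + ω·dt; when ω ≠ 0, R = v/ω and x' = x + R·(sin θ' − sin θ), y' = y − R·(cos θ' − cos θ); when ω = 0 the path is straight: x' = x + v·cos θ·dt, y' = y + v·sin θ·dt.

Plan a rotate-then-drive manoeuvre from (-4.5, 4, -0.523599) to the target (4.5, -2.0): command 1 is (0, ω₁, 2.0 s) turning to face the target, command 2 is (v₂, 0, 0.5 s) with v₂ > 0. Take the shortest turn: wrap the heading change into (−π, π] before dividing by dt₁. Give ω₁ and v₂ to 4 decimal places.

heading to target = atan2(-2−4, 4.5−-4.5) = -0.5880
Δθ = wrap(-0.5880 − -0.5236) = -0.0644; ω₁ = Δθ/dt₁ = -0.0322
distance = √((4.5−-4.5)² + (-2−4)²) = 10.8167; v₂ = distance/dt₂ = 21.6333

ω₁ = -0.0322, v₂ = 21.6333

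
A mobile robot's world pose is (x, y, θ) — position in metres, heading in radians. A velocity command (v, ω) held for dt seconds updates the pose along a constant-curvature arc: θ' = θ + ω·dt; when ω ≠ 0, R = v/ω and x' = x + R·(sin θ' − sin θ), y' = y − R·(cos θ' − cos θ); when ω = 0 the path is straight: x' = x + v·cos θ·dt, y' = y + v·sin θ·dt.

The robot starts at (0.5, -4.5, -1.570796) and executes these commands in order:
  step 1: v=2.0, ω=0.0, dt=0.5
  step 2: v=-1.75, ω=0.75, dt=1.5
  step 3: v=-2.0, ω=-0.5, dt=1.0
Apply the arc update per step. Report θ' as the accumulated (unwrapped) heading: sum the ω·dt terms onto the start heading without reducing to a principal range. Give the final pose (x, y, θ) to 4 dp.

step 1: θ'=-1.5708 (straight) → pose (0.5000, -5.5000, -1.5708)
step 2: θ'=-0.4458 (R=-2.3333) → pose (-0.8273, -3.3947, -0.4458)
step 3: θ'=-0.9458 (R=4.0000) → pose (-2.3464, -2.1260, -0.9458)

(-2.3464, -2.1260, -0.9458)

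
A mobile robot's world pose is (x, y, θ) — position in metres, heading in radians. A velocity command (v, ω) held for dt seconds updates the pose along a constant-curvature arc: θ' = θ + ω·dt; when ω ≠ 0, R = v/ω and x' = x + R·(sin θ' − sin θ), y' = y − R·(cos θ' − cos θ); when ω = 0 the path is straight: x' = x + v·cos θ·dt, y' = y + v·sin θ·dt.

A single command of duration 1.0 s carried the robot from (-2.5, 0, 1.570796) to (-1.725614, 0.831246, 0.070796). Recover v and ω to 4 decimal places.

Δθ = 0.070796 − 1.570796 = -1.500000
ω = Δθ/dt = -1.500000/1.0 = -1.5000
R = −Δy/(cos θ' − cos θ) = -0.8333
v = R·ω = -0.8333·-1.5000 = 1.2500

v = 1.2500, ω = -1.5000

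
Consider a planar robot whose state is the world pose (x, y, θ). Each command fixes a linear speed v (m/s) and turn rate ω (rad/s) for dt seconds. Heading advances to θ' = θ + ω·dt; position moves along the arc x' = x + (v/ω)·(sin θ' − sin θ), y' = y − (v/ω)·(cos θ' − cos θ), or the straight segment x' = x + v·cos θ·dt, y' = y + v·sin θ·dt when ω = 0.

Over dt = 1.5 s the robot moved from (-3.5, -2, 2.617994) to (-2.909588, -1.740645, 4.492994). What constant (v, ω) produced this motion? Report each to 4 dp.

Δθ = 4.492994 − 2.617994 = 1.875000
ω = Δθ/dt = 1.875000/1.5 = 1.2500
R = Δx/(sin θ' − sin θ) = -0.4000
v = R·ω = -0.4000·1.2500 = -0.5000

v = -0.5000, ω = 1.2500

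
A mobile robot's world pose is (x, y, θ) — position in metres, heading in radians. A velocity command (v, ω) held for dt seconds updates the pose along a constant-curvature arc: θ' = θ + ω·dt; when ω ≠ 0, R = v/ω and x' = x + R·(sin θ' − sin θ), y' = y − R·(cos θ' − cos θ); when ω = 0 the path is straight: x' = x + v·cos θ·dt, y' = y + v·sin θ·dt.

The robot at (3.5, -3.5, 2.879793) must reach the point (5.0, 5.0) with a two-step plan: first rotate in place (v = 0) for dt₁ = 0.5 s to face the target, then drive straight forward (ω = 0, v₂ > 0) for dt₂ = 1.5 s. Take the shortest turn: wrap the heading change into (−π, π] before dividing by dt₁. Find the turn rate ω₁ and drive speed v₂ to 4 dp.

heading to target = atan2(5−-3.5, 5−3.5) = 1.3961
Δθ = wrap(1.3961 − 2.8798) = -1.4837; ω₁ = Δθ/dt₁ = -2.9673
distance = √((5−3.5)² + (5−-3.5)²) = 8.6313; v₂ = distance/dt₂ = 5.7542

ω₁ = -2.9673, v₂ = 5.7542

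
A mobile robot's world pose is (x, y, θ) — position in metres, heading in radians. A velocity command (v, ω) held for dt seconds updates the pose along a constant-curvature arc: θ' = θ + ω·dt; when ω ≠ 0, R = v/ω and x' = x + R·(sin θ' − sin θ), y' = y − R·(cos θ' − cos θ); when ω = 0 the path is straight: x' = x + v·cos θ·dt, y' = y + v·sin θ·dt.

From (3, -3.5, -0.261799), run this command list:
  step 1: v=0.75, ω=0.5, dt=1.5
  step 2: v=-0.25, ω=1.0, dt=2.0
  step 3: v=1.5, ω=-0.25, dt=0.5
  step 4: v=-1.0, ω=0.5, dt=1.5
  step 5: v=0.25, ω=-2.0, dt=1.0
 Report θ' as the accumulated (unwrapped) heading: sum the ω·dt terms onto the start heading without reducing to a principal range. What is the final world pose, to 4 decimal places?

(4.7305, -3.6982, 1.1132)

step 1: θ'=0.4882 (R=1.5000) → pose (4.0918, -3.3759, 0.4882)
step 2: θ'=2.4882 (R=-0.2500) → pose (4.0571, -3.7952, 2.4882)
step 3: θ'=2.3632 (R=-6.0000) → pose (3.4916, -3.3033, 2.3632)
step 4: θ'=3.1132 (R=-2.0000) → pose (4.8391, -3.8784, 3.1132)
step 5: θ'=1.1132 (R=-0.1250) → pose (4.7305, -3.6982, 1.1132)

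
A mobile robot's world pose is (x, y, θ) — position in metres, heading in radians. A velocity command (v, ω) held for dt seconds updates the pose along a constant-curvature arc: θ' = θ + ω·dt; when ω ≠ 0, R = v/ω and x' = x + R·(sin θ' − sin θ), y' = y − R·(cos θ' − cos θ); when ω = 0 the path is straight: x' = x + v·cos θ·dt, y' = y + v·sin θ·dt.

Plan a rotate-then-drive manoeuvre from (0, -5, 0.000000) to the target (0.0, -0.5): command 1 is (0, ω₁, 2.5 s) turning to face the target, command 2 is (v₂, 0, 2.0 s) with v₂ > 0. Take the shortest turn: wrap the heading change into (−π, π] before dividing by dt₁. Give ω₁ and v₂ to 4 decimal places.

ω₁ = 0.6283, v₂ = 2.2500

heading to target = atan2(-0.5−-5, 0−0) = 1.5708
Δθ = wrap(1.5708 − 0.0000) = 1.5708; ω₁ = Δθ/dt₁ = 0.6283
distance = √((0−0)² + (-0.5−-5)²) = 4.5000; v₂ = distance/dt₂ = 2.2500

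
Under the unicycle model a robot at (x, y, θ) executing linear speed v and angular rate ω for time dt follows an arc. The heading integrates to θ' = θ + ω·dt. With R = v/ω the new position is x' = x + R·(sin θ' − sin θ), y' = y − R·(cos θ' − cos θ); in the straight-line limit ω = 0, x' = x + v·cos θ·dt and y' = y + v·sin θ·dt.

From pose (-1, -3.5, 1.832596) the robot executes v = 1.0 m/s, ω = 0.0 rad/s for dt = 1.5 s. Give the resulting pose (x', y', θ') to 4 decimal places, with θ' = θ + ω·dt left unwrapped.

θ' = 1.8326 + 0.0·1.5 = 1.8326
ω = 0 → straight: x' = -1 + 1.0·cos(1.8326)·1.5 = -1.3882
y' = -3.5 + 1.0·sin(1.8326)·1.5 = -2.0511

(-1.3882, -2.0511, 1.8326)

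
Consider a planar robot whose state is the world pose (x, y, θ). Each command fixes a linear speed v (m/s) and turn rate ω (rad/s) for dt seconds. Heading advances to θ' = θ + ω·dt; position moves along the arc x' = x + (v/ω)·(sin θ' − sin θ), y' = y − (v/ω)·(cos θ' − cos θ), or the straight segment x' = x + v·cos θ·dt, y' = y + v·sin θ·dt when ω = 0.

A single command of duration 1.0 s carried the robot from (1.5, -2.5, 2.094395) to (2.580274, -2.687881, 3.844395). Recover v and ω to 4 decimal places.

Δθ = 3.844395 − 2.094395 = 1.750000
ω = Δθ/dt = 1.750000/1.0 = 1.7500
R = Δx/(sin θ' − sin θ) = -0.7143
v = R·ω = -0.7143·1.7500 = -1.2500

v = -1.2500, ω = 1.7500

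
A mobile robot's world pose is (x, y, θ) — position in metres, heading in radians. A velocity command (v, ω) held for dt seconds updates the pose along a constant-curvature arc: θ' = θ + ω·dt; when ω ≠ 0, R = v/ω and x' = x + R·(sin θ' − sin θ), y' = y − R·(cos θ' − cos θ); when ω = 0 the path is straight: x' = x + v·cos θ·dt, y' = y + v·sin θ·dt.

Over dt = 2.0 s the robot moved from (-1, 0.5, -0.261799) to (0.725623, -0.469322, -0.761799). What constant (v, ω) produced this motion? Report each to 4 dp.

Δθ = -0.761799 − -0.261799 = -0.500000
ω = Δθ/dt = -0.500000/2.0 = -0.2500
R = Δx/(sin θ' − sin θ) = -4.0000
v = R·ω = -4.0000·-0.2500 = 1.0000

v = 1.0000, ω = -0.2500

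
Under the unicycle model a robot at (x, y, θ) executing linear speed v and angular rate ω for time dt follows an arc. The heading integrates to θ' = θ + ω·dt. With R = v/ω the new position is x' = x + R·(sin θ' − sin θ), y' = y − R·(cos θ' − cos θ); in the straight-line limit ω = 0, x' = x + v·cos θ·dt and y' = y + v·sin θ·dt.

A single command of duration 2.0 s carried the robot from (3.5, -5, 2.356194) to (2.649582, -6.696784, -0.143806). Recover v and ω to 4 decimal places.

v = -1.2500, ω = -1.2500

Δθ = -0.143806 − 2.356194 = -2.500000
ω = Δθ/dt = -2.500000/2.0 = -1.2500
R = −Δy/(cos θ' − cos θ) = 1.0000
v = R·ω = 1.0000·-1.2500 = -1.2500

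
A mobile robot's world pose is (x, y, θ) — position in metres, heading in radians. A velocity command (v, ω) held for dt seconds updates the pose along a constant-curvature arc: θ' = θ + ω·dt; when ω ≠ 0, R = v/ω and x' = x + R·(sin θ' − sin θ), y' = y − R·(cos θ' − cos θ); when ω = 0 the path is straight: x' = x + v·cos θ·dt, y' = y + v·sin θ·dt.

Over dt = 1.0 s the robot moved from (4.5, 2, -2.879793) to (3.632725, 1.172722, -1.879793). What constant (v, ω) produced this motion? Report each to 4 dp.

v = 1.2500, ω = 1.0000

Δθ = -1.879793 − -2.879793 = 1.000000
ω = Δθ/dt = 1.000000/1.0 = 1.0000
R = Δx/(sin θ' − sin θ) = 1.2500
v = R·ω = 1.2500·1.0000 = 1.2500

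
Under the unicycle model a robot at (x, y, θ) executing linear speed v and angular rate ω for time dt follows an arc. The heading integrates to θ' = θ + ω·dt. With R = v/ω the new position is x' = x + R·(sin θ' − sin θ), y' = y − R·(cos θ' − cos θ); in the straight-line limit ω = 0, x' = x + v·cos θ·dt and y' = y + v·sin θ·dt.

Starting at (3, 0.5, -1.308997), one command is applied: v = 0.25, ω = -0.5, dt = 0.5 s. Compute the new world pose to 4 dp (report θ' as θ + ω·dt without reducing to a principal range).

θ' = -1.3090 + -0.5·0.5 = -1.5590
R = v/ω = 0.25/-0.5 = -0.5000
x' = 3 + -0.5000·(sin -1.5590 − sin -1.3090) = 3.0170
y' = 0.5 − -0.5000·(cos -1.5590 − cos -1.3090) = 0.3765

(3.0170, 0.3765, -1.5590)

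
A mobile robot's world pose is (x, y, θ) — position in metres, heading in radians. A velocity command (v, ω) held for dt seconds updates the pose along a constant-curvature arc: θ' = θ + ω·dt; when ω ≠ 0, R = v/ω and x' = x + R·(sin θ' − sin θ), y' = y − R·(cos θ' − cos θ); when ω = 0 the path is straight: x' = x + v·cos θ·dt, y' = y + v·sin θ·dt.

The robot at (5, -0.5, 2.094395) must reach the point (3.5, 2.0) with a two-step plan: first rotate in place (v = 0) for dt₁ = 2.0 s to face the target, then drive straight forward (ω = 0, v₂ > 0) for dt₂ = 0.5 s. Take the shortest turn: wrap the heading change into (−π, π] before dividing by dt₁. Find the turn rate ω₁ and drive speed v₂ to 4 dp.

ω₁ = 0.0084, v₂ = 5.8310

heading to target = atan2(2−-0.5, 3.5−5) = 2.1112
Δθ = wrap(2.1112 − 2.0944) = 0.0168; ω₁ = Δθ/dt₁ = 0.0084
distance = √((3.5−5)² + (2−-0.5)²) = 2.9155; v₂ = distance/dt₂ = 5.8310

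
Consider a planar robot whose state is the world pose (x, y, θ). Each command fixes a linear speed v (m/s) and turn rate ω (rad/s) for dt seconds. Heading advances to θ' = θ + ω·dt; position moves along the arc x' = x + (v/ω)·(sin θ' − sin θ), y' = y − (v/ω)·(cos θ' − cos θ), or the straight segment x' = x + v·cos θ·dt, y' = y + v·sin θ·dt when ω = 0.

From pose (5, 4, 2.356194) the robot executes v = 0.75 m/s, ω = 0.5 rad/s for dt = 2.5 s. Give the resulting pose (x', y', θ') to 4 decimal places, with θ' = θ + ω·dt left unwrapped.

(3.2672, 4.2803, 3.6062)

θ' = 2.3562 + 0.5·2.5 = 3.6062
R = v/ω = 0.75/0.5 = 1.5000
x' = 5 + 1.5000·(sin 3.6062 − sin 2.3562) = 3.2672
y' = 4 − 1.5000·(cos 3.6062 − cos 2.3562) = 4.2803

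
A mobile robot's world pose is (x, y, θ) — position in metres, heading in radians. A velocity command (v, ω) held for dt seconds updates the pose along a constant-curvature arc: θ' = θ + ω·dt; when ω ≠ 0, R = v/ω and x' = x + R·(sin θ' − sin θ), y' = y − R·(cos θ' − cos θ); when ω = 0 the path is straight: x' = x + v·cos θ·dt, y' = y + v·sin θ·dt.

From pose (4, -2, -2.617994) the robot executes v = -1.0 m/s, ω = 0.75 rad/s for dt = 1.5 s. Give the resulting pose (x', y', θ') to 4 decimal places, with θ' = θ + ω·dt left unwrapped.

(4.6626, -0.7417, -1.4930)

θ' = -2.6180 + 0.75·1.5 = -1.4930
R = v/ω = -1.0/0.75 = -1.3333
x' = 4 + -1.3333·(sin -1.4930 − sin -2.6180) = 4.6626
y' = -2 − -1.3333·(cos -1.4930 − cos -2.6180) = -0.7417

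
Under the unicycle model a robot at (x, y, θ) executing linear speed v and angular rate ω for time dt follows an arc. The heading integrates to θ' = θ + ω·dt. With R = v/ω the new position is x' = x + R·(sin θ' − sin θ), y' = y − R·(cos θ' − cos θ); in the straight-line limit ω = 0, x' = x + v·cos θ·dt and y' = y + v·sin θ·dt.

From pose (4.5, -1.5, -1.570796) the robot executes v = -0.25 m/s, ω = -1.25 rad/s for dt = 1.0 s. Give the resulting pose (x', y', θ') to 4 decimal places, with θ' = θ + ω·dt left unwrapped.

θ' = -1.5708 + -1.25·1.0 = -2.8208
R = v/ω = -0.25/-1.25 = 0.2000
x' = 4.5 + 0.2000·(sin -2.8208 − sin -1.5708) = 4.6369
y' = -1.5 − 0.2000·(cos -2.8208 − cos -1.5708) = -1.3102

(4.6369, -1.3102, -2.8208)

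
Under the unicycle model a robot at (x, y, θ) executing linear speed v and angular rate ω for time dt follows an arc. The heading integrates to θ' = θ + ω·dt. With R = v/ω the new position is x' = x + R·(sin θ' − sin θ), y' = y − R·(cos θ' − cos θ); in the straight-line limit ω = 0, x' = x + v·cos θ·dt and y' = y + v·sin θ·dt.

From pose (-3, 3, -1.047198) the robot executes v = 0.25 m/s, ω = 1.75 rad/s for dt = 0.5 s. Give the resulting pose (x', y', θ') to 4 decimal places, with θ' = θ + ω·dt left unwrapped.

θ' = -1.0472 + 1.75·0.5 = -0.1722
R = v/ω = 0.25/1.75 = 0.1429
x' = -3 + 0.1429·(sin -0.1722 − sin -1.0472) = -2.9008
y' = 3 − 0.1429·(cos -0.1722 − cos -1.0472) = 2.9307

(-2.9008, 2.9307, -0.1722)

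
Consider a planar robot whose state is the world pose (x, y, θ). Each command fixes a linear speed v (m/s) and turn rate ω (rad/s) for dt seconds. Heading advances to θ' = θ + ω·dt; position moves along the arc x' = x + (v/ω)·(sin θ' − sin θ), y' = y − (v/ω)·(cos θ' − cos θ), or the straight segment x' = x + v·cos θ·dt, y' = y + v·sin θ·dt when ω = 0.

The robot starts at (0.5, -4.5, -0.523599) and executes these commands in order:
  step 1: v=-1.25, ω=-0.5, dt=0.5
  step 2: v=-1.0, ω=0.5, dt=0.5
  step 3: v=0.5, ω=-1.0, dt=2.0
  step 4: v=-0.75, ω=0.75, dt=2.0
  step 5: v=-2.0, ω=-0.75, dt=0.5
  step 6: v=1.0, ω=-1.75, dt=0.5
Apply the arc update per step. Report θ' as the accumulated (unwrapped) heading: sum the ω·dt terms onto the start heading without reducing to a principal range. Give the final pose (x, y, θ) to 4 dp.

step 1: θ'=-0.7736 (R=2.5000) → pose (0.0032, -4.1234, -0.7736)
step 2: θ'=-0.5236 (R=-2.0000) → pose (-0.3942, -3.8222, -0.5236)
step 3: θ'=-2.5236 (R=-0.5000) → pose (-0.3545, -4.6627, -2.5236)
step 4: θ'=-1.0236 (R=-1.0000) → pose (-0.0799, -3.3274, -1.0236)
step 5: θ'=-1.3986 (R=2.6667) → pose (-0.4299, -2.3969, -1.3986)
step 6: θ'=-2.2736 (R=-0.5714) → pose (-0.5568, -2.8641, -2.2736)

(-0.5568, -2.8641, -2.2736)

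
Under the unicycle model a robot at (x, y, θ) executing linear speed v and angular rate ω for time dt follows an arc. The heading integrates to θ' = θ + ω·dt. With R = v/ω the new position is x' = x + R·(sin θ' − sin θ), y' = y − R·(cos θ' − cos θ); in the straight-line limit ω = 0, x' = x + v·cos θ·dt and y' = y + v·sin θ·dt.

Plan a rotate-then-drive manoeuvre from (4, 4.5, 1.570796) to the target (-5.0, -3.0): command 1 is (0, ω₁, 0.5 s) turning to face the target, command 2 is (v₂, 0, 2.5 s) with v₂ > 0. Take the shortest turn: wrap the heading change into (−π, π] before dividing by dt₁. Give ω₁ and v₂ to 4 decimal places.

ω₁ = 4.5311, v₂ = 4.6861

heading to target = atan2(-3−4.5, -5−4) = -2.4469
Δθ = wrap(-2.4469 − 1.5708) = 2.2655; ω₁ = Δθ/dt₁ = 4.5311
distance = √((-5−4)² + (-3−4.5)²) = 11.7154; v₂ = distance/dt₂ = 4.6861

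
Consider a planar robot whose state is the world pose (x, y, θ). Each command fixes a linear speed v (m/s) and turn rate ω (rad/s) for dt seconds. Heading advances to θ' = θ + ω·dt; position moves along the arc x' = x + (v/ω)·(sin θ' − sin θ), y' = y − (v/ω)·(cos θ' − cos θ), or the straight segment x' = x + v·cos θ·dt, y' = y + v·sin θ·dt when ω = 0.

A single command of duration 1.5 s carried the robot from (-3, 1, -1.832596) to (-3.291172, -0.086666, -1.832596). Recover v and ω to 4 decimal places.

Δθ = -1.832596 − -1.832596 = 0.000000
ω = Δθ/dt = 0.000000/1.5 = 0.0000
ω = 0 → v = (Δx·cos θ + Δy·sin θ)/dt = 0.7500

v = 0.7500, ω = 0.0000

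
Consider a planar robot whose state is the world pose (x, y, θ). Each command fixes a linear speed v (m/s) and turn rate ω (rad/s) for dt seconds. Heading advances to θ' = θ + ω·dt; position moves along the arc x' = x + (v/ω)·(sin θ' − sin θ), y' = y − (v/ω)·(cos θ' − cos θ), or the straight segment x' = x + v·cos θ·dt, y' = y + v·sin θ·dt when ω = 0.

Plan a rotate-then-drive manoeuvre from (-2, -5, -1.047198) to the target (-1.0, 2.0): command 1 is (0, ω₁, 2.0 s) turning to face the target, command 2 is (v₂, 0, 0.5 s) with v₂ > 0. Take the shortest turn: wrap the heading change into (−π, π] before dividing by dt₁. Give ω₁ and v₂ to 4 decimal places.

ω₁ = 1.2380, v₂ = 14.1421

heading to target = atan2(2−-5, -1−-2) = 1.4289
Δθ = wrap(1.4289 − -1.0472) = 2.4761; ω₁ = Δθ/dt₁ = 1.2380
distance = √((-1−-2)² + (2−-5)²) = 7.0711; v₂ = distance/dt₂ = 14.1421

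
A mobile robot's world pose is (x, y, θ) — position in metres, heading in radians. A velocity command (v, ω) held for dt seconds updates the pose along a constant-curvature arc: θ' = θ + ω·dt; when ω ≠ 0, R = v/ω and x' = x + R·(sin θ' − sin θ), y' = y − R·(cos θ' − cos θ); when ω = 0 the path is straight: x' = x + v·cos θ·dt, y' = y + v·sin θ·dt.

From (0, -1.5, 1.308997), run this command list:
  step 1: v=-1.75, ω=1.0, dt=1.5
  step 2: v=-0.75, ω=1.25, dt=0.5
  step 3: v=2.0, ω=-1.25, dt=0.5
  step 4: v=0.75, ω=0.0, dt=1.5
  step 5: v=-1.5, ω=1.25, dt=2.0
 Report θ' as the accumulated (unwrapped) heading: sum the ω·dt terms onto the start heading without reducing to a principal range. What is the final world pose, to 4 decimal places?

(0.8254, -1.4189, 5.3090)

step 1: θ'=2.8090 (R=-1.7500) → pose (1.1190, -3.6070, 2.8090)
step 2: θ'=3.4340 (R=-0.6000) → pose (1.4879, -3.6144, 3.4340)
step 3: θ'=2.8090 (R=-1.6000) → pose (0.5042, -3.5947, 2.8090)
step 4: θ'=2.8090 (straight) → pose (-0.5591, -3.2274, 2.8090)
step 5: θ'=5.3090 (R=-1.2000) → pose (0.8254, -1.4189, 5.3090)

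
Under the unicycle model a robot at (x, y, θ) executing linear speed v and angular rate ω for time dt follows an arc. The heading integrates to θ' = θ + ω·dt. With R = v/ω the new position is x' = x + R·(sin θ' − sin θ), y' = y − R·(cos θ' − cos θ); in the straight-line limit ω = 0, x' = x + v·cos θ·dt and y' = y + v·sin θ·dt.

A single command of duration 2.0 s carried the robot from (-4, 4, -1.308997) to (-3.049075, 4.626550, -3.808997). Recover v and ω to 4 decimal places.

v = -0.7500, ω = -1.2500

Δθ = -3.808997 − -1.308997 = -2.500000
ω = Δθ/dt = -2.500000/2.0 = -1.2500
R = Δx/(sin θ' − sin θ) = 0.6000
v = R·ω = 0.6000·-1.2500 = -0.7500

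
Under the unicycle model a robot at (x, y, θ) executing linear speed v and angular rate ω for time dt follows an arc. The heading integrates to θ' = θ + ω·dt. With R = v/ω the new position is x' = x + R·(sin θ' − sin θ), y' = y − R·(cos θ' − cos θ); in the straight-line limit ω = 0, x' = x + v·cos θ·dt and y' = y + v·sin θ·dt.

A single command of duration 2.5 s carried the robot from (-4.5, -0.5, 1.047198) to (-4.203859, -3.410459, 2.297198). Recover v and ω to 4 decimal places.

Δθ = 2.297198 − 1.047198 = 1.250000
ω = Δθ/dt = 1.250000/2.5 = 0.5000
R = −Δy/(cos θ' − cos θ) = -2.5000
v = R·ω = -2.5000·0.5000 = -1.2500

v = -1.2500, ω = 0.5000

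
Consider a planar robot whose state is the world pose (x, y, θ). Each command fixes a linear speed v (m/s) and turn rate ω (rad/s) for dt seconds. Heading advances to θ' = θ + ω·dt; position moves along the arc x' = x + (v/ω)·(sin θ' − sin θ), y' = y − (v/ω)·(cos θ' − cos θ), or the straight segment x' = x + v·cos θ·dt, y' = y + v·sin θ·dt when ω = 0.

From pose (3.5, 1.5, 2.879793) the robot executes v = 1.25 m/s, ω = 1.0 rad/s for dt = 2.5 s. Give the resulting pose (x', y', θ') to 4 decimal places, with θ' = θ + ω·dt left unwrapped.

(2.1947, -0.4811, 5.3798)

θ' = 2.8798 + 1.0·2.5 = 5.3798
R = v/ω = 1.25/1.0 = 1.2500
x' = 3.5 + 1.2500·(sin 5.3798 − sin 2.8798) = 2.1947
y' = 1.5 − 1.2500·(cos 5.3798 − cos 2.8798) = -0.4811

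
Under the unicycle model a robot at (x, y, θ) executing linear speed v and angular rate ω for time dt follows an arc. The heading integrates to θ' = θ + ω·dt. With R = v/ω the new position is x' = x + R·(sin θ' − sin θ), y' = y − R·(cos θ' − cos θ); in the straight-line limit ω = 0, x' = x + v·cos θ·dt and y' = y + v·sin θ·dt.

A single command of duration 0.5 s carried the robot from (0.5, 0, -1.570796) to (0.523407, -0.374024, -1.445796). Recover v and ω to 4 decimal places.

Δθ = -1.445796 − -1.570796 = 0.125000
ω = Δθ/dt = 0.125000/0.5 = 0.2500
R = −Δy/(cos θ' − cos θ) = 3.0000
v = R·ω = 3.0000·0.2500 = 0.7500

v = 0.7500, ω = 0.2500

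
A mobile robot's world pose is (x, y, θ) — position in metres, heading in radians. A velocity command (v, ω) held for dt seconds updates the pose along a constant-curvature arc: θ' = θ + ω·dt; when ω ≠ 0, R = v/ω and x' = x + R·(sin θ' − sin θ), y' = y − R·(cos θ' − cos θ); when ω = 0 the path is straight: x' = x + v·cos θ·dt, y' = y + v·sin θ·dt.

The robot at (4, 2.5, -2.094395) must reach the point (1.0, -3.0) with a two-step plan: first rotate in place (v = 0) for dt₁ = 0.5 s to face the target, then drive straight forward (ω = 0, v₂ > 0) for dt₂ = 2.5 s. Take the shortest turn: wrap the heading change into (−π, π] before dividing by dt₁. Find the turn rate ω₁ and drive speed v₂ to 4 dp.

ω₁ = 0.0485, v₂ = 2.5060

heading to target = atan2(-3−2.5, 1−4) = -2.0701
Δθ = wrap(-2.0701 − -2.0944) = 0.0243; ω₁ = Δθ/dt₁ = 0.0485
distance = √((1−4)² + (-3−2.5)²) = 6.2650; v₂ = distance/dt₂ = 2.5060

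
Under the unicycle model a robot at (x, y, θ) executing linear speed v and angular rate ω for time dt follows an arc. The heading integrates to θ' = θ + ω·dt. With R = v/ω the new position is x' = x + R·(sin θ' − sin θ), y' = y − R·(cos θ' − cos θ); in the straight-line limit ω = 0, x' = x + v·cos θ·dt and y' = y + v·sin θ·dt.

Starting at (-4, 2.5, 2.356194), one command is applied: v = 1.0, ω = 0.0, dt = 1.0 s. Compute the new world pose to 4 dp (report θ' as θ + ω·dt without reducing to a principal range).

θ' = 2.3562 + 0.0·1.0 = 2.3562
ω = 0 → straight: x' = -4 + 1.0·cos(2.3562)·1.0 = -4.7071
y' = 2.5 + 1.0·sin(2.3562)·1.0 = 3.2071

(-4.7071, 3.2071, 2.3562)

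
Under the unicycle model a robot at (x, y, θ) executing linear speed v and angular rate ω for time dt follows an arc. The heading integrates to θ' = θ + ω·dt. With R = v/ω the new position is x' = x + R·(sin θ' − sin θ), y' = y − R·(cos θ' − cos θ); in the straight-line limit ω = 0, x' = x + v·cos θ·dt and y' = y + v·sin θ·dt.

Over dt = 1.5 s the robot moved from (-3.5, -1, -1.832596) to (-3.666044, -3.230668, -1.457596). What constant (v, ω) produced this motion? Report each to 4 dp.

Δθ = -1.457596 − -1.832596 = 0.375000
ω = Δθ/dt = 0.375000/1.5 = 0.2500
R = −Δy/(cos θ' − cos θ) = 6.0000
v = R·ω = 6.0000·0.2500 = 1.5000

v = 1.5000, ω = 0.2500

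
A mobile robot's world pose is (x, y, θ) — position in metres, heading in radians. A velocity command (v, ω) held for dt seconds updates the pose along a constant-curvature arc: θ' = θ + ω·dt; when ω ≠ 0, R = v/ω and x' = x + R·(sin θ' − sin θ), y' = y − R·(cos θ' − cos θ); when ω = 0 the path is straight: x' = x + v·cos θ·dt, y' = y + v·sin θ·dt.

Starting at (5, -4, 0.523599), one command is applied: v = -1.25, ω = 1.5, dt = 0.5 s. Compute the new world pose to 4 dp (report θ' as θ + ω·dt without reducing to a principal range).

(4.6199, -4.4777, 1.2736)

θ' = 0.5236 + 1.5·0.5 = 1.2736
R = v/ω = -1.25/1.5 = -0.8333
x' = 5 + -0.8333·(sin 1.2736 − sin 0.5236) = 4.6199
y' = -4 − -0.8333·(cos 1.2736 − cos 0.5236) = -4.4777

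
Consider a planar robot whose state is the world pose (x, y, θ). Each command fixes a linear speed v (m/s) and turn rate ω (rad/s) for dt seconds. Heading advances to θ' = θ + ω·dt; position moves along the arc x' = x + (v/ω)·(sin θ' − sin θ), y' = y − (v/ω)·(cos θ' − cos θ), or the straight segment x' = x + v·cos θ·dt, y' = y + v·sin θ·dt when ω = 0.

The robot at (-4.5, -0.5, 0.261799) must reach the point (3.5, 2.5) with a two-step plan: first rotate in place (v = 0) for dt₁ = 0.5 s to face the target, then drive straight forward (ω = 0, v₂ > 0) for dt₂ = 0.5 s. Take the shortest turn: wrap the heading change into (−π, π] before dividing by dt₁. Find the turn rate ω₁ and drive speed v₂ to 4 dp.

heading to target = atan2(2.5−-0.5, 3.5−-4.5) = 0.3588
Δθ = wrap(0.3588 − 0.2618) = 0.0970; ω₁ = Δθ/dt₁ = 0.1939
distance = √((3.5−-4.5)² + (2.5−-0.5)²) = 8.5440; v₂ = distance/dt₂ = 17.0880

ω₁ = 0.1939, v₂ = 17.0880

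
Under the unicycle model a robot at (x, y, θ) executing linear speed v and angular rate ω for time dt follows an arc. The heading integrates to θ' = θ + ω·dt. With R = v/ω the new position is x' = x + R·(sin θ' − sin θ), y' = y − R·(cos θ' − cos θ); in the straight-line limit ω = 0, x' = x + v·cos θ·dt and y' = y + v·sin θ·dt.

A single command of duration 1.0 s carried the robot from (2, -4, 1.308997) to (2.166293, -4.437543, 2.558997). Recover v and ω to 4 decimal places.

v = -0.5000, ω = 1.2500

Δθ = 2.558997 − 1.308997 = 1.250000
ω = Δθ/dt = 1.250000/1.0 = 1.2500
R = −Δy/(cos θ' − cos θ) = -0.4000
v = R·ω = -0.4000·1.2500 = -0.5000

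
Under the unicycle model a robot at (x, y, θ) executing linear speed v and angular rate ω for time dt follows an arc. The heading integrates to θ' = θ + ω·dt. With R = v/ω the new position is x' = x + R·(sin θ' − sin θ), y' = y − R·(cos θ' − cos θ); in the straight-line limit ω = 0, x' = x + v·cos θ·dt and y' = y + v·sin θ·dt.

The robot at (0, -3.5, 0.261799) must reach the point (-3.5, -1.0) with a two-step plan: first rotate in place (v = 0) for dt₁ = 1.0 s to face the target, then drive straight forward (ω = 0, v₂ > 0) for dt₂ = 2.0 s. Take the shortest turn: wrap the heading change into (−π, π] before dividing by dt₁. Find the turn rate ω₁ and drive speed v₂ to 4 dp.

heading to target = atan2(-1−-3.5, -3.5−0) = 2.5213
Δθ = wrap(2.5213 − 0.2618) = 2.2595; ω₁ = Δθ/dt₁ = 2.2595
distance = √((-3.5−0)² + (-1−-3.5)²) = 4.3012; v₂ = distance/dt₂ = 2.1506

ω₁ = 2.2595, v₂ = 2.1506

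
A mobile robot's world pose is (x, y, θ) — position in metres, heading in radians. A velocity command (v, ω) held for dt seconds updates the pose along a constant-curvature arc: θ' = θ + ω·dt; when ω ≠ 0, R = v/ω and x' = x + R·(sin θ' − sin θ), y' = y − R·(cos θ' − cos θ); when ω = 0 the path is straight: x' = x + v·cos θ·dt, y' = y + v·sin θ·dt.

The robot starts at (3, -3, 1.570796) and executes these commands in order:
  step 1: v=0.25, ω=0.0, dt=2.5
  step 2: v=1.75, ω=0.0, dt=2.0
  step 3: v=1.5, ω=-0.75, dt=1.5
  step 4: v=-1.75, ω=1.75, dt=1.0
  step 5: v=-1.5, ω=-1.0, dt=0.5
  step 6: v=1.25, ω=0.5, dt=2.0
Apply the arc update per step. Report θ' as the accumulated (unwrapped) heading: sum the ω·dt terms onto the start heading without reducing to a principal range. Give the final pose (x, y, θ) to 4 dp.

(2.6272, 2.6955, 2.6958)

step 1: θ'=1.5708 (straight) → pose (3.0000, -2.3750, 1.5708)
step 2: θ'=1.5708 (straight) → pose (3.0000, 1.1250, 1.5708)
step 3: θ'=0.4458 (R=-2.0000) → pose (4.1376, 2.9295, 0.4458)
step 4: θ'=2.1958 (R=-1.0000) → pose (3.7579, 1.4422, 2.1958)
step 5: θ'=1.6958 (R=1.5000) → pose (4.0297, 0.7515, 1.6958)
step 6: θ'=2.6958 (R=2.5000) → pose (2.6272, 2.6955, 2.6958)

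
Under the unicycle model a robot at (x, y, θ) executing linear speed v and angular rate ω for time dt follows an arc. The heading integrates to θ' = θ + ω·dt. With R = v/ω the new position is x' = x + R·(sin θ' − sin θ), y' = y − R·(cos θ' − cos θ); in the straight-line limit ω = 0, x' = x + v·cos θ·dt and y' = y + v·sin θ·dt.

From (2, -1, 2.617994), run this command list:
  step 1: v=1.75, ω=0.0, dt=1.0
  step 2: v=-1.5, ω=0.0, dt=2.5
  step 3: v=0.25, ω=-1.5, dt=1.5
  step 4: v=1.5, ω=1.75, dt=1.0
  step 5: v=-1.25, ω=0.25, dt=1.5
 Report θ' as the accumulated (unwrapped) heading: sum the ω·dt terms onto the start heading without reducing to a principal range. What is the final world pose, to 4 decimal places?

step 1: θ'=2.6180 (straight) → pose (0.4845, -0.1250, 2.6180)
step 2: θ'=2.6180 (straight) → pose (3.7321, -2.0000, 2.6180)
step 3: θ'=0.3680 (R=-0.1667) → pose (3.7554, -1.7002, 0.3680)
step 4: θ'=2.1180 (R=0.8571) → pose (4.1791, -0.4544, 2.1180)
step 5: θ'=2.4930 (R=-5.0000) → pose (5.4286, -1.8376, 2.4930)

(5.4286, -1.8376, 2.4930)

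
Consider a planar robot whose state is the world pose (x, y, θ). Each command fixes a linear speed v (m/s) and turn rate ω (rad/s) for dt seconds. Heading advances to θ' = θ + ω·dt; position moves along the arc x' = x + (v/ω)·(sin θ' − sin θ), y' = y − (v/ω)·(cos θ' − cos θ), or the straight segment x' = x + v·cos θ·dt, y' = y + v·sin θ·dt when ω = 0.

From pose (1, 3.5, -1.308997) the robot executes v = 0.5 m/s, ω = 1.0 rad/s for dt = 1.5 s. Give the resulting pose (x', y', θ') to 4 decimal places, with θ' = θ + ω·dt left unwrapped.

(1.5779, 3.1385, 0.1910)

θ' = -1.3090 + 1.0·1.5 = 0.1910
R = v/ω = 0.5/1.0 = 0.5000
x' = 1 + 0.5000·(sin 0.1910 − sin -1.3090) = 1.5779
y' = 3.5 − 0.5000·(cos 0.1910 − cos -1.3090) = 3.1385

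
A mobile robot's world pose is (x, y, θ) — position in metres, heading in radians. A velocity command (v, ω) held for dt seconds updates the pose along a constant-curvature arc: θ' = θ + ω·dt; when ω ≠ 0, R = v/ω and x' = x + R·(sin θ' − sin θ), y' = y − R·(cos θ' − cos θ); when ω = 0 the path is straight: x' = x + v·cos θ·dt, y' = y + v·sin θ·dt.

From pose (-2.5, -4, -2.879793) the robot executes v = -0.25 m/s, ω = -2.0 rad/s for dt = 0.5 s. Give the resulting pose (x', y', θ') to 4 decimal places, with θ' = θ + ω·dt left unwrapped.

(-2.3835, -4.0283, -3.8798)

θ' = -2.8798 + -2.0·0.5 = -3.8798
R = v/ω = -0.25/-2.0 = 0.1250
x' = -2.5 + 0.1250·(sin -3.8798 − sin -2.8798) = -2.3835
y' = -4 − 0.1250·(cos -3.8798 − cos -2.8798) = -4.0283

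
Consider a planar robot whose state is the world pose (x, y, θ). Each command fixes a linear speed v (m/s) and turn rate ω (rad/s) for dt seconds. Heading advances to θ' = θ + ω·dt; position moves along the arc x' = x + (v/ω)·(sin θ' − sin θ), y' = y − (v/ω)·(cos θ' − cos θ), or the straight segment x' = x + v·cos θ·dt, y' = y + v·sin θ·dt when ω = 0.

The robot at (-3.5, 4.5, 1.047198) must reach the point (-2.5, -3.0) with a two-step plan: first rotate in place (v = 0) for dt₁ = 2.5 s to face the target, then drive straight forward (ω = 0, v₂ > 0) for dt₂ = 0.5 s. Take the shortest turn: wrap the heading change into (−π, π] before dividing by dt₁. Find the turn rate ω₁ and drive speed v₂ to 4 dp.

ω₁ = -0.9942, v₂ = 15.1327

heading to target = atan2(-3−4.5, -2.5−-3.5) = -1.4382
Δθ = wrap(-1.4382 − 1.0472) = -2.4854; ω₁ = Δθ/dt₁ = -0.9942
distance = √((-2.5−-3.5)² + (-3−4.5)²) = 7.5664; v₂ = distance/dt₂ = 15.1327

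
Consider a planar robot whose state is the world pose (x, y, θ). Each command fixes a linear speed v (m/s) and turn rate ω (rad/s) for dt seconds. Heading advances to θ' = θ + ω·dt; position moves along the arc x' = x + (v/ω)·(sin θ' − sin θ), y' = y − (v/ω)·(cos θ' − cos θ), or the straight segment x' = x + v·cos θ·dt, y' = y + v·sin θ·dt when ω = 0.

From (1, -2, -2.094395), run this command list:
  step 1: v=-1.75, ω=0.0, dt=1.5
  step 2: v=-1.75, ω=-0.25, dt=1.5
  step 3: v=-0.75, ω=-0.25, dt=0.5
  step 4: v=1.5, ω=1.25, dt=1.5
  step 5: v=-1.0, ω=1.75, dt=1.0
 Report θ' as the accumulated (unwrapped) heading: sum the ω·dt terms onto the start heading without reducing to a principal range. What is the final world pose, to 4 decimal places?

(3.2900, 0.4017, 1.0306)

step 1: θ'=-2.0944 (straight) → pose (2.3125, 0.2733, -2.0944)
step 2: θ'=-2.4694 (R=7.0000) → pose (4.0157, 2.2505, -2.4694)
step 3: θ'=-2.5944 (R=3.0000) → pose (4.3230, 2.4651, -2.5944)
step 4: θ'=-0.7194 (R=1.2000) → pose (4.1566, 0.5377, -0.7194)
step 5: θ'=1.0306 (R=-0.5714) → pose (3.2900, 0.4017, 1.0306)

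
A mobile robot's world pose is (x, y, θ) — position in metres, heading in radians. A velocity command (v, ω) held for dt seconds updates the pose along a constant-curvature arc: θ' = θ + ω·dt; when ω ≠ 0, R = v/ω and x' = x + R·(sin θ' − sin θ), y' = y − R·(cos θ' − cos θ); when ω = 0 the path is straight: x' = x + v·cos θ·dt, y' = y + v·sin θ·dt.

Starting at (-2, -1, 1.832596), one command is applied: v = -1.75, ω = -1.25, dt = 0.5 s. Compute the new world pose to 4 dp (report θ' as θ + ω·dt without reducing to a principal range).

θ' = 1.8326 + -1.25·0.5 = 1.2076
R = v/ω = -1.75/-1.25 = 1.4000
x' = -2 + 1.4000·(sin 1.2076 − sin 1.8326) = -2.0436
y' = -1 − 1.4000·(cos 1.2076 − cos 1.8326) = -1.8597

(-2.0436, -1.8597, 1.2076)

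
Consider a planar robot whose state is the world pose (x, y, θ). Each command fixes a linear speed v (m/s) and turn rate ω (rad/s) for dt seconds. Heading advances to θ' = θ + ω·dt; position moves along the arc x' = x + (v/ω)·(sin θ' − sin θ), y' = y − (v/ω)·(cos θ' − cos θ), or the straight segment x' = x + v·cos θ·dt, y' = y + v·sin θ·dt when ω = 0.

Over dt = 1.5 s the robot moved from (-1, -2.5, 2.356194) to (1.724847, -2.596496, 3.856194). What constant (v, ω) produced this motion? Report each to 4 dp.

Δθ = 3.856194 − 2.356194 = 1.500000
ω = Δθ/dt = 1.500000/1.5 = 1.0000
R = Δx/(sin θ' − sin θ) = -2.0000
v = R·ω = -2.0000·1.0000 = -2.0000

v = -2.0000, ω = 1.0000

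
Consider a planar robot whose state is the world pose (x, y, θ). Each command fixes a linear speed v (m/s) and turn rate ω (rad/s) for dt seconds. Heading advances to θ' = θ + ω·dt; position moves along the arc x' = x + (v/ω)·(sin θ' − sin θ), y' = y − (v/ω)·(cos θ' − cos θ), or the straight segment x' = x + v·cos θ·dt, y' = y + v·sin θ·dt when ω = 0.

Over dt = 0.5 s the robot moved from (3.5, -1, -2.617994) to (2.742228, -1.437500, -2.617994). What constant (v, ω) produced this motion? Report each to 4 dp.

Δθ = -2.617994 − -2.617994 = 0.000000
ω = Δθ/dt = 0.000000/0.5 = 0.0000
ω = 0 → v = (Δx·cos θ + Δy·sin θ)/dt = 1.7500

v = 1.7500, ω = 0.0000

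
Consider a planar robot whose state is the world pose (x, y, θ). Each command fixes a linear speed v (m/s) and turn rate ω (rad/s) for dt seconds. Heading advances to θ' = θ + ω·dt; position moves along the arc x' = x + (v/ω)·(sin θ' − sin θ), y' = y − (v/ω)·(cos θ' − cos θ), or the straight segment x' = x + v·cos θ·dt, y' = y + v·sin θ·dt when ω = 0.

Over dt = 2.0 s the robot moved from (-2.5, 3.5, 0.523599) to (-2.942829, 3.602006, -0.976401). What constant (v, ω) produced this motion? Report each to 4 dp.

Δθ = -0.976401 − 0.523599 = -1.500000
ω = Δθ/dt = -1.500000/2.0 = -0.7500
R = Δx/(sin θ' − sin θ) = 0.3333
v = R·ω = 0.3333·-0.7500 = -0.2500

v = -0.2500, ω = -0.7500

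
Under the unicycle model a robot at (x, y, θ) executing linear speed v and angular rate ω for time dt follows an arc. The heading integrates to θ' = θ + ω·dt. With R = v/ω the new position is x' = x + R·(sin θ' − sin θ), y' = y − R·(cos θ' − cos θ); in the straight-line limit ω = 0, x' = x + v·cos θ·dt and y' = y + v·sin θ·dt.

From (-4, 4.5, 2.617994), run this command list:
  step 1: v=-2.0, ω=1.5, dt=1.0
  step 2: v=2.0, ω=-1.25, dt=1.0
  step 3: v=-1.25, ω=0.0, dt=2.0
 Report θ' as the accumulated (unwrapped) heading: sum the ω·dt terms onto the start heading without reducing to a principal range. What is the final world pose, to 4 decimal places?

(-1.5796, 3.5881, 2.8680)

step 1: θ'=4.1180 (R=-1.3333) → pose (-2.2287, 4.9080, 4.1180)
step 2: θ'=2.8680 (R=-1.6000) → pose (-3.9866, 4.2635, 2.8680)
step 3: θ'=2.8680 (straight) → pose (-1.5796, 3.5881, 2.8680)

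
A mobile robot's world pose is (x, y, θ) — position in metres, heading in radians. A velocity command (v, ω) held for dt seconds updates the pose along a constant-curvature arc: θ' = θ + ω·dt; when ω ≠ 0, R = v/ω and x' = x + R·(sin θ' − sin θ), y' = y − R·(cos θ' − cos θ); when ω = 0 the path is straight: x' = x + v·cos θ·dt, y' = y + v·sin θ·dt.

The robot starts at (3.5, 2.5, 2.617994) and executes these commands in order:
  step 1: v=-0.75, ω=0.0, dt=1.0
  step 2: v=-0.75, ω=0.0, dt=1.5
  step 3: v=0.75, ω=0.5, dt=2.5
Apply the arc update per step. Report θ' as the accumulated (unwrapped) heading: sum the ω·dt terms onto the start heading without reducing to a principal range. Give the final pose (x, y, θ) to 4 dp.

(3.3775, 1.3848, 3.8680)

step 1: θ'=2.6180 (straight) → pose (4.1495, 2.1250, 2.6180)
step 2: θ'=2.6180 (straight) → pose (5.1238, 1.5625, 2.6180)
step 3: θ'=3.8680 (R=1.5000) → pose (3.3775, 1.3848, 3.8680)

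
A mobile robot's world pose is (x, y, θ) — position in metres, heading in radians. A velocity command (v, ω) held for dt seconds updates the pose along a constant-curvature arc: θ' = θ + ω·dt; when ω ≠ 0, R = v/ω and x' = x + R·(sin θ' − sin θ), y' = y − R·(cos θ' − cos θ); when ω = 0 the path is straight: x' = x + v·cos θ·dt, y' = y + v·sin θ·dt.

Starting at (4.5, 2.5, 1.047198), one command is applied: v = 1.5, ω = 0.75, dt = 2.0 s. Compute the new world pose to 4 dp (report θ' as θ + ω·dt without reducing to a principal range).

(3.8880, 5.1570, 2.5472)

θ' = 1.0472 + 0.75·2.0 = 2.5472
R = v/ω = 1.5/0.75 = 2.0000
x' = 4.5 + 2.0000·(sin 2.5472 − sin 1.0472) = 3.8880
y' = 2.5 − 2.0000·(cos 2.5472 − cos 1.0472) = 5.1570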